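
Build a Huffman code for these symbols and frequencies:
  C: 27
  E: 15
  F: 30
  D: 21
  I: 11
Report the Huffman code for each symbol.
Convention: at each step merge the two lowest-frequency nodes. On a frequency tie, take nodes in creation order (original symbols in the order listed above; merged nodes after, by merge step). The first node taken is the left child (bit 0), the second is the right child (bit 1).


Huffman tree construction:
Step 1: Merge I(11) + E(15) = 26
Step 2: Merge D(21) + (I+E)(26) = 47
Step 3: Merge C(27) + F(30) = 57
Step 4: Merge (D+(I+E))(47) + (C+F)(57) = 104
Read each symbol's code off the tree from the root (left child = 0, right child = 1).

Codes:
  C: 10 (length 2)
  E: 011 (length 3)
  F: 11 (length 2)
  D: 00 (length 2)
  I: 010 (length 3)
Average code length: 234/104 = 2.2500 bits/symbol


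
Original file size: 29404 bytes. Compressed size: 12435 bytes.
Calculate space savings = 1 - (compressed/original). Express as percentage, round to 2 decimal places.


ratio = compressed/original = 12435/29404 = 0.422902
savings = 1 - ratio = 1 - 0.422902 = 0.577098
as a percentage: 0.577098 * 100 = 57.71%

Space savings = 1 - 12435/29404 = 57.71%


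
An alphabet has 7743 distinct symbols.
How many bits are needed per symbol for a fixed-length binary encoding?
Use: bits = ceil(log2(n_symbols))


log2(7743) = 12.9187
Bracket: 2^12 = 4096 < 7743 <= 2^13 = 8192
So ceil(log2(7743)) = 13

bits = ceil(log2(7743)) = ceil(12.9187) = 13 bits


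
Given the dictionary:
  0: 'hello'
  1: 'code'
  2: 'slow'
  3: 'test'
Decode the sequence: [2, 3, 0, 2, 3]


Look up each index in the dictionary:
  2 -> 'slow'
  3 -> 'test'
  0 -> 'hello'
  2 -> 'slow'
  3 -> 'test'

Decoded: "slow test hello slow test"


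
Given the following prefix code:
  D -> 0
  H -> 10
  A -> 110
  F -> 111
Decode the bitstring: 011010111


Decoding step by step:
Bits 0 -> D
Bits 110 -> A
Bits 10 -> H
Bits 111 -> F


Decoded message: DAHF


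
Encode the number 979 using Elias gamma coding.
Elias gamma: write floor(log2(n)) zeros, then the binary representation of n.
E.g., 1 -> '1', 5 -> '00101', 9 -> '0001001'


num_bits = floor(log2(979)) + 1 = 10
leading_zeros = num_bits - 1 = 9
binary(979) = 1111010011

Elias gamma(979) = '000000000' + '1111010011' = 0000000001111010011 (19 bits)


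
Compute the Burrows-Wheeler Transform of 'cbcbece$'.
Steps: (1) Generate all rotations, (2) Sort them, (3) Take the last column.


Rotations (sorted):
  0: $cbcbece -> last char: e
  1: bcbece$c -> last char: c
  2: bece$cbc -> last char: c
  3: cbcbece$ -> last char: $
  4: cbece$cb -> last char: b
  5: ce$cbcbe -> last char: e
  6: e$cbcbec -> last char: c
  7: ece$cbcb -> last char: b


BWT = ecc$becb


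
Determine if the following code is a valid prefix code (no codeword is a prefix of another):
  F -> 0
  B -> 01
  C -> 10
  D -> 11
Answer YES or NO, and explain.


Checking each pair (does one codeword prefix another?):
  F='0' vs B='01': prefix -- VIOLATION

NO -- this is NOT a valid prefix code. F (0) is a prefix of B (01).


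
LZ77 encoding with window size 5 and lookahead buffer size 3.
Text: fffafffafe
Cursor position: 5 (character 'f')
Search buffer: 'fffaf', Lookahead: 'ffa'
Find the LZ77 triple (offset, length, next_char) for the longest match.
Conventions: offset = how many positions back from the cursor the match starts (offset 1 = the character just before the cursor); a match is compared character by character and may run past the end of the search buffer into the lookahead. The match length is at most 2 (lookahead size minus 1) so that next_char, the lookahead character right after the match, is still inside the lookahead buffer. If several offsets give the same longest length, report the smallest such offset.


Try each offset into the search buffer:
  offset=1 (pos 4, char 'f'): match length 2
  offset=2 (pos 3, char 'a'): match length 0
  offset=3 (pos 2, char 'f'): match length 1
  offset=4 (pos 1, char 'f'): match length 2
  offset=5 (pos 0, char 'f'): match length 2
Longest match has length 2, found at offsets 1, 4, 5; take the smallest, offset 1.
next_char = character at position 5 + 2 = 7 -> 'a'

Best match: offset=1, length=2 (matching 'ff' starting at position 4)
LZ77 triple: (1, 2, 'a')


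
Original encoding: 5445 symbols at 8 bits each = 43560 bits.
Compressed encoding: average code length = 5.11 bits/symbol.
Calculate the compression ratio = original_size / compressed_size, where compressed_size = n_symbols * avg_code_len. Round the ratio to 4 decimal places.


original_size = n_symbols * orig_bits = 5445 * 8 = 43560 bits
compressed_size = n_symbols * avg_code_len = 5445 * 5.11 = 27823.95 bits
ratio = original_size / compressed_size = 43560 / 27823.95 = 1.5656

Compression ratio = 1.5656


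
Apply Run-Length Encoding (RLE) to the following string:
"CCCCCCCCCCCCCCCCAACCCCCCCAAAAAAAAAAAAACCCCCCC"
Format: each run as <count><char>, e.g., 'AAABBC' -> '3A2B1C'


Scanning runs left to right:
  i=0: run of 'C' x 16 -> '16C'
  i=16: run of 'A' x 2 -> '2A'
  i=18: run of 'C' x 7 -> '7C'
  i=25: run of 'A' x 13 -> '13A'
  i=38: run of 'C' x 7 -> '7C'

RLE = 16C2A7C13A7C


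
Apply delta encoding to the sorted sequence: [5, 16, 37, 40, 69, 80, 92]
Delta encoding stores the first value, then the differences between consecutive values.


First value: 5
Deltas:
  16 - 5 = 11
  37 - 16 = 21
  40 - 37 = 3
  69 - 40 = 29
  80 - 69 = 11
  92 - 80 = 12


Delta encoded: [5, 11, 21, 3, 29, 11, 12]


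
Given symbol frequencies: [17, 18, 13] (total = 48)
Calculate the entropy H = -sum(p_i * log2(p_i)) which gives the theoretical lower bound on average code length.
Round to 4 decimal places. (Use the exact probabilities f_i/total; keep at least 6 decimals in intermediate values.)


Per-symbol terms -p_i * log2(p_i) with p_i = f_i/48:
  p = 17/48 = 0.354167: log2(p) = -1.497500, -p*log2(p) = 0.530364
  p = 18/48 = 0.375000: log2(p) = -1.415037, -p*log2(p) = 0.530639
  p = 13/48 = 0.270833: log2(p) = -1.884523, -p*log2(p) = 0.510392
H = 0.530364 + 0.530639 + 0.510392 = 1.571395

H = 1.5714 bits/symbol


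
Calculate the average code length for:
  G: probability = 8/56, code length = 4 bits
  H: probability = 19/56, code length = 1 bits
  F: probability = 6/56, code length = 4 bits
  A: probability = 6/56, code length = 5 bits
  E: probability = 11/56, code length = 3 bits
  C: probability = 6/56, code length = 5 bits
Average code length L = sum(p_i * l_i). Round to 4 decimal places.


Weighted contributions p_i * l_i:
  G: (8/56) * 4 = 32/56
  H: (19/56) * 1 = 19/56
  F: (6/56) * 4 = 24/56
  A: (6/56) * 5 = 30/56
  E: (11/56) * 3 = 33/56
  C: (6/56) * 5 = 30/56
Sum = (32 + 19 + 24 + 30 + 33 + 30)/56 = 168/56

L = 168/56 = 3.0000 bits/symbol


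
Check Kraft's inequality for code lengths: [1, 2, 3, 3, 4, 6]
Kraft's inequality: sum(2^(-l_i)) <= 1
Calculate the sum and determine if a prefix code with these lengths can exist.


Sum = 2^(-1) + 2^(-2) + 2^(-3) + 2^(-3) + 2^(-4) + 2^(-6)
    = 0.5 + 0.25 + 0.125 + 0.125 + 0.0625 + 0.015625
    = 69/64 = 1.078125
Since 1.078125 > 1, Kraft's inequality is NOT satisfied.
A prefix code with these lengths CANNOT exist.

Kraft sum = 1.078125. Not satisfied.


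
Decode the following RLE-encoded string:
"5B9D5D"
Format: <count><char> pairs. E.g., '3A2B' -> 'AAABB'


Expanding each <count><char> pair:
  5B -> 'BBBBB'
  9D -> 'DDDDDDDDD'
  5D -> 'DDDDD'

Decoded = BBBBBDDDDDDDDDDDDDD


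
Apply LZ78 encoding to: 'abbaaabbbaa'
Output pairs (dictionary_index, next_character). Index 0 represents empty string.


LZ78 encoding steps:
Dictionary: {0: ''}
Step 1: w='' (idx 0), next='a' -> output (0, 'a'), add 'a' as idx 1
Step 2: w='' (idx 0), next='b' -> output (0, 'b'), add 'b' as idx 2
Step 3: w='b' (idx 2), next='a' -> output (2, 'a'), add 'ba' as idx 3
Step 4: w='a' (idx 1), next='a' -> output (1, 'a'), add 'aa' as idx 4
Step 5: w='b' (idx 2), next='b' -> output (2, 'b'), add 'bb' as idx 5
Step 6: w='ba' (idx 3), next='a' -> output (3, 'a'), add 'baa' as idx 6


Encoded: [(0, 'a'), (0, 'b'), (2, 'a'), (1, 'a'), (2, 'b'), (3, 'a')]


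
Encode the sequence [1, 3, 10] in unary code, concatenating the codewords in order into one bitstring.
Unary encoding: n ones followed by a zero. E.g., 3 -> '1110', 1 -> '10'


Encode each number as n ones followed by a terminating 0:
  1 -> 10 (2 bits)
  3 -> 1110 (4 bits)
  10 -> 11111111110 (11 bits)
Total length = 2 + 4 + 11 = 17 bits.

Unary([1, 3, 10]) = 10111011111111110 (17 bits)


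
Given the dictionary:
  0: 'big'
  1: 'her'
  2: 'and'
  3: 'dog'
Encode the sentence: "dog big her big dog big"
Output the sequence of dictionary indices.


Look up each word in the dictionary:
  'dog' -> 3
  'big' -> 0
  'her' -> 1
  'big' -> 0
  'dog' -> 3
  'big' -> 0

Encoded: [3, 0, 1, 0, 3, 0]


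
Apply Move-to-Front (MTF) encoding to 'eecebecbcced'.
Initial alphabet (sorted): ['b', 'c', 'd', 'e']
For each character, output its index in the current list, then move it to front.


MTF encoding:
'e': index 3 in ['b', 'c', 'd', 'e'] -> ['e', 'b', 'c', 'd']
'e': index 0 in ['e', 'b', 'c', 'd'] -> ['e', 'b', 'c', 'd']
'c': index 2 in ['e', 'b', 'c', 'd'] -> ['c', 'e', 'b', 'd']
'e': index 1 in ['c', 'e', 'b', 'd'] -> ['e', 'c', 'b', 'd']
'b': index 2 in ['e', 'c', 'b', 'd'] -> ['b', 'e', 'c', 'd']
'e': index 1 in ['b', 'e', 'c', 'd'] -> ['e', 'b', 'c', 'd']
'c': index 2 in ['e', 'b', 'c', 'd'] -> ['c', 'e', 'b', 'd']
'b': index 2 in ['c', 'e', 'b', 'd'] -> ['b', 'c', 'e', 'd']
'c': index 1 in ['b', 'c', 'e', 'd'] -> ['c', 'b', 'e', 'd']
'c': index 0 in ['c', 'b', 'e', 'd'] -> ['c', 'b', 'e', 'd']
'e': index 2 in ['c', 'b', 'e', 'd'] -> ['e', 'c', 'b', 'd']
'd': index 3 in ['e', 'c', 'b', 'd'] -> ['d', 'e', 'c', 'b']


Output: [3, 0, 2, 1, 2, 1, 2, 2, 1, 0, 2, 3]


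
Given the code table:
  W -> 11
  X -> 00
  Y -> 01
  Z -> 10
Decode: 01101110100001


Decoding:
01 -> Y
10 -> Z
11 -> W
10 -> Z
10 -> Z
00 -> X
01 -> Y


Result: YZWZZXY


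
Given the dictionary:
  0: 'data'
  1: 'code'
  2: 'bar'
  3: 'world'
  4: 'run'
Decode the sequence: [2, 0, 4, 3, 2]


Look up each index in the dictionary:
  2 -> 'bar'
  0 -> 'data'
  4 -> 'run'
  3 -> 'world'
  2 -> 'bar'

Decoded: "bar data run world bar"


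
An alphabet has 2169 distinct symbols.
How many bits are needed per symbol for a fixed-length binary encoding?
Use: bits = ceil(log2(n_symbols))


log2(2169) = 11.0828
Bracket: 2^11 = 2048 < 2169 <= 2^12 = 4096
So ceil(log2(2169)) = 12

bits = ceil(log2(2169)) = ceil(11.0828) = 12 bits


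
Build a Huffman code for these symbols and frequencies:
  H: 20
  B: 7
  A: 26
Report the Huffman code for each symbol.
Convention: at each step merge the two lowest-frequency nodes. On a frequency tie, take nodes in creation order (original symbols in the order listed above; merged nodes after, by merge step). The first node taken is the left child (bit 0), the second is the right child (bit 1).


Huffman tree construction:
Step 1: Merge B(7) + H(20) = 27
Step 2: Merge A(26) + (B+H)(27) = 53
Read each symbol's code off the tree from the root (left child = 0, right child = 1).

Codes:
  H: 11 (length 2)
  B: 10 (length 2)
  A: 0 (length 1)
Average code length: 80/53 = 1.5094 bits/symbol


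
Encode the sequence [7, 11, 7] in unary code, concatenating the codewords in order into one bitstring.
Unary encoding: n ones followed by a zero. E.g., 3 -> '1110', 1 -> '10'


Encode each number as n ones followed by a terminating 0:
  7 -> 11111110 (8 bits)
  11 -> 111111111110 (12 bits)
  7 -> 11111110 (8 bits)
Total length = 8 + 12 + 8 = 28 bits.

Unary([7, 11, 7]) = 1111111011111111111011111110 (28 bits)


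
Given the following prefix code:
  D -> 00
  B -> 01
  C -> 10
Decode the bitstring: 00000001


Decoding step by step:
Bits 00 -> D
Bits 00 -> D
Bits 00 -> D
Bits 01 -> B


Decoded message: DDDB


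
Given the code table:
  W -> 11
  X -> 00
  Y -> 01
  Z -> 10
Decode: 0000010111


Decoding:
00 -> X
00 -> X
01 -> Y
01 -> Y
11 -> W


Result: XXYYW


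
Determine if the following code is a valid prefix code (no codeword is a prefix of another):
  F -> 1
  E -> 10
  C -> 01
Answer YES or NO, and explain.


Checking each pair (does one codeword prefix another?):
  F='1' vs E='10': prefix -- VIOLATION

NO -- this is NOT a valid prefix code. F (1) is a prefix of E (10).


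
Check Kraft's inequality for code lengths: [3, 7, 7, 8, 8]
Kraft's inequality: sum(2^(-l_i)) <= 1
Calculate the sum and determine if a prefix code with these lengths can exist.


Sum = 2^(-3) + 2^(-7) + 2^(-7) + 2^(-8) + 2^(-8)
    = 0.125 + 0.0078125 + 0.0078125 + 0.00390625 + 0.00390625
    = 38/256 = 0.1484375
Since 0.1484375 <= 1, Kraft's inequality IS satisfied.
A prefix code with these lengths CAN exist.

Kraft sum = 0.1484375. Satisfied.


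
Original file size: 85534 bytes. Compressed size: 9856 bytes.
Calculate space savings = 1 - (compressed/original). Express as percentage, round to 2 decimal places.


ratio = compressed/original = 9856/85534 = 0.115229
savings = 1 - ratio = 1 - 0.115229 = 0.884771
as a percentage: 0.884771 * 100 = 88.48%

Space savings = 1 - 9856/85534 = 88.48%


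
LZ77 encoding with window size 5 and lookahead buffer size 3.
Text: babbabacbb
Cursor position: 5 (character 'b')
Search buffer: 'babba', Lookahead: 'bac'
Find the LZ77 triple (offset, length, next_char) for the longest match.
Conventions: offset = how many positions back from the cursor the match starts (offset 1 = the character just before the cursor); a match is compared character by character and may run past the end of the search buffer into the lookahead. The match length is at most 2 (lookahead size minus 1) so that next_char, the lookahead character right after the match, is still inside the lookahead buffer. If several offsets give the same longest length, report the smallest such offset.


Try each offset into the search buffer:
  offset=1 (pos 4, char 'a'): match length 0
  offset=2 (pos 3, char 'b'): match length 2
  offset=3 (pos 2, char 'b'): match length 1
  offset=4 (pos 1, char 'a'): match length 0
  offset=5 (pos 0, char 'b'): match length 2
Longest match has length 2, found at offsets 2, 5; take the smallest, offset 2.
next_char = character at position 5 + 2 = 7 -> 'c'

Best match: offset=2, length=2 (matching 'ba' starting at position 3)
LZ77 triple: (2, 2, 'c')


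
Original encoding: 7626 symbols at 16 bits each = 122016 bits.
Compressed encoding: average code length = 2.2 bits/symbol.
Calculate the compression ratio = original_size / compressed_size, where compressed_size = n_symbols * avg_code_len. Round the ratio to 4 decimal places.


original_size = n_symbols * orig_bits = 7626 * 16 = 122016 bits
compressed_size = n_symbols * avg_code_len = 7626 * 2.2 = 16777.2 bits
ratio = original_size / compressed_size = 122016 / 16777.2 = 7.2727

Compression ratio = 7.2727


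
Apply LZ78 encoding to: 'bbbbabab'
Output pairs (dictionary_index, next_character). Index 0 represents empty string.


LZ78 encoding steps:
Dictionary: {0: ''}
Step 1: w='' (idx 0), next='b' -> output (0, 'b'), add 'b' as idx 1
Step 2: w='b' (idx 1), next='b' -> output (1, 'b'), add 'bb' as idx 2
Step 3: w='b' (idx 1), next='a' -> output (1, 'a'), add 'ba' as idx 3
Step 4: w='ba' (idx 3), next='b' -> output (3, 'b'), add 'bab' as idx 4


Encoded: [(0, 'b'), (1, 'b'), (1, 'a'), (3, 'b')]


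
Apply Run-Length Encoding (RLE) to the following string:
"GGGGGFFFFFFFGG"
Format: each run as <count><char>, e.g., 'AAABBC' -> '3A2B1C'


Scanning runs left to right:
  i=0: run of 'G' x 5 -> '5G'
  i=5: run of 'F' x 7 -> '7F'
  i=12: run of 'G' x 2 -> '2G'

RLE = 5G7F2G


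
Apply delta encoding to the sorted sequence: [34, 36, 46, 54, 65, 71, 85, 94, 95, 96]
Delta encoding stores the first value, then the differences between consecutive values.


First value: 34
Deltas:
  36 - 34 = 2
  46 - 36 = 10
  54 - 46 = 8
  65 - 54 = 11
  71 - 65 = 6
  85 - 71 = 14
  94 - 85 = 9
  95 - 94 = 1
  96 - 95 = 1


Delta encoded: [34, 2, 10, 8, 11, 6, 14, 9, 1, 1]


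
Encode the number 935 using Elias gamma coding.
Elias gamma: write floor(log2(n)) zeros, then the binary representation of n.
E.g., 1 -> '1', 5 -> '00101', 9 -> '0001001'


num_bits = floor(log2(935)) + 1 = 10
leading_zeros = num_bits - 1 = 9
binary(935) = 1110100111

Elias gamma(935) = '000000000' + '1110100111' = 0000000001110100111 (19 bits)


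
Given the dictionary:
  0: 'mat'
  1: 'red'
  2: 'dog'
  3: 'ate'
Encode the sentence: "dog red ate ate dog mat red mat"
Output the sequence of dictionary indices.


Look up each word in the dictionary:
  'dog' -> 2
  'red' -> 1
  'ate' -> 3
  'ate' -> 3
  'dog' -> 2
  'mat' -> 0
  'red' -> 1
  'mat' -> 0

Encoded: [2, 1, 3, 3, 2, 0, 1, 0]


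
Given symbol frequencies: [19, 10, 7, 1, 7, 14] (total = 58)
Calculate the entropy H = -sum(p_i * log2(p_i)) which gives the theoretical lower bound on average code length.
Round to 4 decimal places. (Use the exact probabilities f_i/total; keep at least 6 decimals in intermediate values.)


Per-symbol terms -p_i * log2(p_i) with p_i = f_i/58:
  p = 19/58 = 0.327586: log2(p) = -1.610053, -p*log2(p) = 0.527431
  p = 10/58 = 0.172414: log2(p) = -2.536053, -p*log2(p) = 0.437251
  p = 7/58 = 0.120690: log2(p) = -3.050626, -p*log2(p) = 0.368179
  p = 1/58 = 0.017241: log2(p) = -5.857981, -p*log2(p) = 0.101000
  p = 7/58 = 0.120690: log2(p) = -3.050626, -p*log2(p) = 0.368179
  p = 14/58 = 0.241379: log2(p) = -2.050626, -p*log2(p) = 0.494979
H = 0.527431 + 0.437251 + 0.368179 + 0.101000 + 0.368179 + 0.494979 = 2.297019

H = 2.297 bits/symbol


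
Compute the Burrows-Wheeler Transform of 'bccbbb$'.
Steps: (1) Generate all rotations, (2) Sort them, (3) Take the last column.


Rotations (sorted):
  0: $bccbbb -> last char: b
  1: b$bccbb -> last char: b
  2: bb$bccb -> last char: b
  3: bbb$bcc -> last char: c
  4: bccbbb$ -> last char: $
  5: cbbb$bc -> last char: c
  6: ccbbb$b -> last char: b


BWT = bbbc$cb


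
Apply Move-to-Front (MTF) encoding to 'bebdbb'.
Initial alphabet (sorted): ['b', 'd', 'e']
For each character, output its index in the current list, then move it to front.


MTF encoding:
'b': index 0 in ['b', 'd', 'e'] -> ['b', 'd', 'e']
'e': index 2 in ['b', 'd', 'e'] -> ['e', 'b', 'd']
'b': index 1 in ['e', 'b', 'd'] -> ['b', 'e', 'd']
'd': index 2 in ['b', 'e', 'd'] -> ['d', 'b', 'e']
'b': index 1 in ['d', 'b', 'e'] -> ['b', 'd', 'e']
'b': index 0 in ['b', 'd', 'e'] -> ['b', 'd', 'e']


Output: [0, 2, 1, 2, 1, 0]


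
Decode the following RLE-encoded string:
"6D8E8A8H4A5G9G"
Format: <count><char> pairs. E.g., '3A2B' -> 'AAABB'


Expanding each <count><char> pair:
  6D -> 'DDDDDD'
  8E -> 'EEEEEEEE'
  8A -> 'AAAAAAAA'
  8H -> 'HHHHHHHH'
  4A -> 'AAAA'
  5G -> 'GGGGG'
  9G -> 'GGGGGGGGG'

Decoded = DDDDDDEEEEEEEEAAAAAAAAHHHHHHHHAAAAGGGGGGGGGGGGGG


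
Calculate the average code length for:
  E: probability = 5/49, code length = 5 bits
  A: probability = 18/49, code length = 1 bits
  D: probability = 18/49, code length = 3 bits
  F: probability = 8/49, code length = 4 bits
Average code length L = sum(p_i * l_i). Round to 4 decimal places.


Weighted contributions p_i * l_i:
  E: (5/49) * 5 = 25/49
  A: (18/49) * 1 = 18/49
  D: (18/49) * 3 = 54/49
  F: (8/49) * 4 = 32/49
Sum = (25 + 18 + 54 + 32)/49 = 129/49

L = 129/49 = 2.6327 bits/symbol


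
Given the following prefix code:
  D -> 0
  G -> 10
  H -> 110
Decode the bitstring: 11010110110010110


Decoding step by step:
Bits 110 -> H
Bits 10 -> G
Bits 110 -> H
Bits 110 -> H
Bits 0 -> D
Bits 10 -> G
Bits 110 -> H


Decoded message: HGHHDGH


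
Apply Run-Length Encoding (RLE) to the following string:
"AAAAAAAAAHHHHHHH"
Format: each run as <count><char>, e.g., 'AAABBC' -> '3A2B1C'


Scanning runs left to right:
  i=0: run of 'A' x 9 -> '9A'
  i=9: run of 'H' x 7 -> '7H'

RLE = 9A7H


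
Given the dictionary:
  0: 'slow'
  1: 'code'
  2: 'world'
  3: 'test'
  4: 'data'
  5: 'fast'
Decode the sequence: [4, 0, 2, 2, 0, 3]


Look up each index in the dictionary:
  4 -> 'data'
  0 -> 'slow'
  2 -> 'world'
  2 -> 'world'
  0 -> 'slow'
  3 -> 'test'

Decoded: "data slow world world slow test"


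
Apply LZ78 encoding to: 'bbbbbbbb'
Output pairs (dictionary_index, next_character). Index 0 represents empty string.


LZ78 encoding steps:
Dictionary: {0: ''}
Step 1: w='' (idx 0), next='b' -> output (0, 'b'), add 'b' as idx 1
Step 2: w='b' (idx 1), next='b' -> output (1, 'b'), add 'bb' as idx 2
Step 3: w='bb' (idx 2), next='b' -> output (2, 'b'), add 'bbb' as idx 3
Step 4: w='bb' (idx 2), end of input -> output (2, '')


Encoded: [(0, 'b'), (1, 'b'), (2, 'b'), (2, '')]


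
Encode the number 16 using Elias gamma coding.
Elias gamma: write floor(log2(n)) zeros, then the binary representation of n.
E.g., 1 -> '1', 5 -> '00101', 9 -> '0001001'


num_bits = floor(log2(16)) + 1 = 5
leading_zeros = num_bits - 1 = 4
binary(16) = 10000

Elias gamma(16) = '0000' + '10000' = 000010000 (9 bits)


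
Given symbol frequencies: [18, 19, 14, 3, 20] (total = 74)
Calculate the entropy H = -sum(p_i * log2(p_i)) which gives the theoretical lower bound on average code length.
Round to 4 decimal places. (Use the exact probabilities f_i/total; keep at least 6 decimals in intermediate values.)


Per-symbol terms -p_i * log2(p_i) with p_i = f_i/74:
  p = 18/74 = 0.243243: log2(p) = -2.039528, -p*log2(p) = 0.496101
  p = 19/74 = 0.256757: log2(p) = -1.961526, -p*log2(p) = 0.503635
  p = 14/74 = 0.189189: log2(p) = -2.402098, -p*log2(p) = 0.454451
  p = 3/74 = 0.040541: log2(p) = -4.624491, -p*log2(p) = 0.187479
  p = 20/74 = 0.270270: log2(p) = -1.887525, -p*log2(p) = 0.510142
H = 0.496101 + 0.503635 + 0.454451 + 0.187479 + 0.510142 = 2.151808

H = 2.1518 bits/symbol


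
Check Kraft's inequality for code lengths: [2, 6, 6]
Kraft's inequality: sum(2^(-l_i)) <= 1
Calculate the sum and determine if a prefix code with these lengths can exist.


Sum = 2^(-2) + 2^(-6) + 2^(-6)
    = 0.25 + 0.015625 + 0.015625
    = 18/64 = 0.28125
Since 0.28125 <= 1, Kraft's inequality IS satisfied.
A prefix code with these lengths CAN exist.

Kraft sum = 0.28125. Satisfied.


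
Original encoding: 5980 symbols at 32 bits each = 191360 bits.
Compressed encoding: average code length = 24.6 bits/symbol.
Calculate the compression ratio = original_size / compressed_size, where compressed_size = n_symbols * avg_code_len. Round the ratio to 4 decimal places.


original_size = n_symbols * orig_bits = 5980 * 32 = 191360 bits
compressed_size = n_symbols * avg_code_len = 5980 * 24.6 = 147108.0 bits
ratio = original_size / compressed_size = 191360 / 147108.0 = 1.3008

Compression ratio = 1.3008


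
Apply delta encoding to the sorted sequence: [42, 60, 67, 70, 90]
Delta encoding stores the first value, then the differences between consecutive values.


First value: 42
Deltas:
  60 - 42 = 18
  67 - 60 = 7
  70 - 67 = 3
  90 - 70 = 20


Delta encoded: [42, 18, 7, 3, 20]


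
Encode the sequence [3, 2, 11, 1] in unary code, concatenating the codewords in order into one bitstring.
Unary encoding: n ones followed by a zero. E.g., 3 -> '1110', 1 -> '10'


Encode each number as n ones followed by a terminating 0:
  3 -> 1110 (4 bits)
  2 -> 110 (3 bits)
  11 -> 111111111110 (12 bits)
  1 -> 10 (2 bits)
Total length = 4 + 3 + 12 + 2 = 21 bits.

Unary([3, 2, 11, 1]) = 111011011111111111010 (21 bits)


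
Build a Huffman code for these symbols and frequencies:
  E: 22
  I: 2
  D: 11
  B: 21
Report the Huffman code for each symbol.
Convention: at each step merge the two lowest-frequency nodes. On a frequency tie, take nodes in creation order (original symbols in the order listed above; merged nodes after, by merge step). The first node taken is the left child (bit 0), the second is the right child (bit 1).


Huffman tree construction:
Step 1: Merge I(2) + D(11) = 13
Step 2: Merge (I+D)(13) + B(21) = 34
Step 3: Merge E(22) + ((I+D)+B)(34) = 56
Read each symbol's code off the tree from the root (left child = 0, right child = 1).

Codes:
  E: 0 (length 1)
  I: 100 (length 3)
  D: 101 (length 3)
  B: 11 (length 2)
Average code length: 103/56 = 1.8393 bits/symbol


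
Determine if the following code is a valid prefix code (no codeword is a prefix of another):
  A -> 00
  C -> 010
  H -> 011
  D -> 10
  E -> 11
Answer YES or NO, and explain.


Checking each pair (does one codeword prefix another?):
  A='00' vs C='010': no prefix
  A='00' vs H='011': no prefix
  A='00' vs D='10': no prefix
  A='00' vs E='11': no prefix
  C='010' vs A='00': no prefix
  C='010' vs H='011': no prefix
  C='010' vs D='10': no prefix
  C='010' vs E='11': no prefix
  H='011' vs A='00': no prefix
  H='011' vs C='010': no prefix
  H='011' vs D='10': no prefix
  H='011' vs E='11': no prefix
  D='10' vs A='00': no prefix
  D='10' vs C='010': no prefix
  D='10' vs H='011': no prefix
  D='10' vs E='11': no prefix
  E='11' vs A='00': no prefix
  E='11' vs C='010': no prefix
  E='11' vs H='011': no prefix
  E='11' vs D='10': no prefix
No violation found over all pairs.

YES -- this is a valid prefix code. No codeword is a prefix of any other codeword.


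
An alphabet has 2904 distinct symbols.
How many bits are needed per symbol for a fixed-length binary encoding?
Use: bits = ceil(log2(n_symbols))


log2(2904) = 11.5038
Bracket: 2^11 = 2048 < 2904 <= 2^12 = 4096
So ceil(log2(2904)) = 12

bits = ceil(log2(2904)) = ceil(11.5038) = 12 bits


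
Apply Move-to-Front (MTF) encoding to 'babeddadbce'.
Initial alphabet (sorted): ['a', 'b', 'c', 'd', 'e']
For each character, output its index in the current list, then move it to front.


MTF encoding:
'b': index 1 in ['a', 'b', 'c', 'd', 'e'] -> ['b', 'a', 'c', 'd', 'e']
'a': index 1 in ['b', 'a', 'c', 'd', 'e'] -> ['a', 'b', 'c', 'd', 'e']
'b': index 1 in ['a', 'b', 'c', 'd', 'e'] -> ['b', 'a', 'c', 'd', 'e']
'e': index 4 in ['b', 'a', 'c', 'd', 'e'] -> ['e', 'b', 'a', 'c', 'd']
'd': index 4 in ['e', 'b', 'a', 'c', 'd'] -> ['d', 'e', 'b', 'a', 'c']
'd': index 0 in ['d', 'e', 'b', 'a', 'c'] -> ['d', 'e', 'b', 'a', 'c']
'a': index 3 in ['d', 'e', 'b', 'a', 'c'] -> ['a', 'd', 'e', 'b', 'c']
'd': index 1 in ['a', 'd', 'e', 'b', 'c'] -> ['d', 'a', 'e', 'b', 'c']
'b': index 3 in ['d', 'a', 'e', 'b', 'c'] -> ['b', 'd', 'a', 'e', 'c']
'c': index 4 in ['b', 'd', 'a', 'e', 'c'] -> ['c', 'b', 'd', 'a', 'e']
'e': index 4 in ['c', 'b', 'd', 'a', 'e'] -> ['e', 'c', 'b', 'd', 'a']


Output: [1, 1, 1, 4, 4, 0, 3, 1, 3, 4, 4]


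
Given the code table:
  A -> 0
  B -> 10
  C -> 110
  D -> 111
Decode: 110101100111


Decoding:
110 -> C
10 -> B
110 -> C
0 -> A
111 -> D


Result: CBCAD


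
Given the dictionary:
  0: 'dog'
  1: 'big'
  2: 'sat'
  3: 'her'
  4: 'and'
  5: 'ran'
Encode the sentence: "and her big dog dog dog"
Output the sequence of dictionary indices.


Look up each word in the dictionary:
  'and' -> 4
  'her' -> 3
  'big' -> 1
  'dog' -> 0
  'dog' -> 0
  'dog' -> 0

Encoded: [4, 3, 1, 0, 0, 0]


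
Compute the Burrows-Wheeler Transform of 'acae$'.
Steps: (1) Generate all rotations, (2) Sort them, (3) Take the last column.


Rotations (sorted):
  0: $acae -> last char: e
  1: acae$ -> last char: $
  2: ae$ac -> last char: c
  3: cae$a -> last char: a
  4: e$aca -> last char: a


BWT = e$caa


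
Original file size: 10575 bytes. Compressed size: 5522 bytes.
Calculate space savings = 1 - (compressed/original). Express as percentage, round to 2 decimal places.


ratio = compressed/original = 5522/10575 = 0.522175
savings = 1 - ratio = 1 - 0.522175 = 0.477825
as a percentage: 0.477825 * 100 = 47.78%

Space savings = 1 - 5522/10575 = 47.78%


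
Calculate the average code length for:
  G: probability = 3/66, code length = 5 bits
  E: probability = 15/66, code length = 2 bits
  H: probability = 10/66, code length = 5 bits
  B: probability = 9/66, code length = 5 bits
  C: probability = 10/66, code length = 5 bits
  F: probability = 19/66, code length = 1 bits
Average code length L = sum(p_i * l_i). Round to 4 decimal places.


Weighted contributions p_i * l_i:
  G: (3/66) * 5 = 15/66
  E: (15/66) * 2 = 30/66
  H: (10/66) * 5 = 50/66
  B: (9/66) * 5 = 45/66
  C: (10/66) * 5 = 50/66
  F: (19/66) * 1 = 19/66
Sum = (15 + 30 + 50 + 45 + 50 + 19)/66 = 209/66

L = 209/66 = 3.1667 bits/symbol


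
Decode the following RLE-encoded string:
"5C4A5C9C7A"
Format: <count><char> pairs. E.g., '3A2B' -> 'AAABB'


Expanding each <count><char> pair:
  5C -> 'CCCCC'
  4A -> 'AAAA'
  5C -> 'CCCCC'
  9C -> 'CCCCCCCCC'
  7A -> 'AAAAAAA'

Decoded = CCCCCAAAACCCCCCCCCCCCCCAAAAAAA


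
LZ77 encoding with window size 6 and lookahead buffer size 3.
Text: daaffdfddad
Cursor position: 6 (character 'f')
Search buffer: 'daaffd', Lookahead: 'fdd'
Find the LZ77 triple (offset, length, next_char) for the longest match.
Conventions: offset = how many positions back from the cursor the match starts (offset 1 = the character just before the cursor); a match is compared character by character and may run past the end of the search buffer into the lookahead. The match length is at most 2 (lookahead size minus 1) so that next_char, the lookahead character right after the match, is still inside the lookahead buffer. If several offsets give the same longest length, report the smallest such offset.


Try each offset into the search buffer:
  offset=1 (pos 5, char 'd'): match length 0
  offset=2 (pos 4, char 'f'): match length 2
  offset=3 (pos 3, char 'f'): match length 1
  offset=4 (pos 2, char 'a'): match length 0
  offset=5 (pos 1, char 'a'): match length 0
  offset=6 (pos 0, char 'd'): match length 0
Longest match has length 2 at offset 2.
next_char = character at position 6 + 2 = 8 -> 'd'

Best match: offset=2, length=2 (matching 'fd' starting at position 4)
LZ77 triple: (2, 2, 'd')


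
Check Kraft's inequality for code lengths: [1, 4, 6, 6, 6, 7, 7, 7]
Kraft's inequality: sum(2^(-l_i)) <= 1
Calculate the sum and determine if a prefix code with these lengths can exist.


Sum = 2^(-1) + 2^(-4) + 2^(-6) + 2^(-6) + 2^(-6) + 2^(-7) + 2^(-7) + 2^(-7)
    = 0.5 + 0.0625 + 0.015625 + 0.015625 + 0.015625 + 0.0078125 + 0.0078125 + 0.0078125
    = 81/128 = 0.6328125
Since 0.6328125 <= 1, Kraft's inequality IS satisfied.
A prefix code with these lengths CAN exist.

Kraft sum = 0.6328125. Satisfied.


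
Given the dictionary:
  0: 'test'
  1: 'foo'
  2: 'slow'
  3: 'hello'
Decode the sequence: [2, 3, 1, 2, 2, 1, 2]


Look up each index in the dictionary:
  2 -> 'slow'
  3 -> 'hello'
  1 -> 'foo'
  2 -> 'slow'
  2 -> 'slow'
  1 -> 'foo'
  2 -> 'slow'

Decoded: "slow hello foo slow slow foo slow"


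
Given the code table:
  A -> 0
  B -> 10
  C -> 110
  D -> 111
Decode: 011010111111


Decoding:
0 -> A
110 -> C
10 -> B
111 -> D
111 -> D


Result: ACBDD


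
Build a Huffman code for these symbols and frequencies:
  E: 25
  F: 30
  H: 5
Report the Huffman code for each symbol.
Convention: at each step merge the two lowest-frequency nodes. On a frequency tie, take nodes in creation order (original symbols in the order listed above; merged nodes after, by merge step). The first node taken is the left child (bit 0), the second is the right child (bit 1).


Huffman tree construction:
Step 1: Merge H(5) + E(25) = 30
Step 2: Merge F(30) + (H+E)(30) = 60
Read each symbol's code off the tree from the root (left child = 0, right child = 1).

Codes:
  E: 11 (length 2)
  F: 0 (length 1)
  H: 10 (length 2)
Average code length: 90/60 = 1.5000 bits/symbol


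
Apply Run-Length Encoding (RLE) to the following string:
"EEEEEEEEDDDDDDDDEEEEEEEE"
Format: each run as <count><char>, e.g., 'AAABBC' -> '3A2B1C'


Scanning runs left to right:
  i=0: run of 'E' x 8 -> '8E'
  i=8: run of 'D' x 8 -> '8D'
  i=16: run of 'E' x 8 -> '8E'

RLE = 8E8D8E


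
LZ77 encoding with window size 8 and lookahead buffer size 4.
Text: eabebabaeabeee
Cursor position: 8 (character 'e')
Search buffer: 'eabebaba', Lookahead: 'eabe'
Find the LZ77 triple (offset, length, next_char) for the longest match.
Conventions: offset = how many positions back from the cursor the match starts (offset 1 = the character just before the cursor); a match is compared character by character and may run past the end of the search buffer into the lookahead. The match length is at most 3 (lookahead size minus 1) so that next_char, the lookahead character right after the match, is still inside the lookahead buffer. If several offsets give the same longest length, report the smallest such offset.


Try each offset into the search buffer:
  offset=1 (pos 7, char 'a'): match length 0
  offset=2 (pos 6, char 'b'): match length 0
  offset=3 (pos 5, char 'a'): match length 0
  offset=4 (pos 4, char 'b'): match length 0
  offset=5 (pos 3, char 'e'): match length 1
  offset=6 (pos 2, char 'b'): match length 0
  offset=7 (pos 1, char 'a'): match length 0
  offset=8 (pos 0, char 'e'): match length 3
Longest match has length 3 at offset 8.
next_char = character at position 8 + 3 = 11 -> 'e'

Best match: offset=8, length=3 (matching 'eab' starting at position 0)
LZ77 triple: (8, 3, 'e')


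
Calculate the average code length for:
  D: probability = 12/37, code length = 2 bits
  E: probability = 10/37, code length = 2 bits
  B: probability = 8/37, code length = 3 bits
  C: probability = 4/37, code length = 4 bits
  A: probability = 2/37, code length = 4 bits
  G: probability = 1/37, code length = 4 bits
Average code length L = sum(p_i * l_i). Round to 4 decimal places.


Weighted contributions p_i * l_i:
  D: (12/37) * 2 = 24/37
  E: (10/37) * 2 = 20/37
  B: (8/37) * 3 = 24/37
  C: (4/37) * 4 = 16/37
  A: (2/37) * 4 = 8/37
  G: (1/37) * 4 = 4/37
Sum = (24 + 20 + 24 + 16 + 8 + 4)/37 = 96/37

L = 96/37 = 2.5946 bits/symbol


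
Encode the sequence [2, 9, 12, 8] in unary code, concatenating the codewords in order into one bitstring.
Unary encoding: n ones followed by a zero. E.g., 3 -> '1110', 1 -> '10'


Encode each number as n ones followed by a terminating 0:
  2 -> 110 (3 bits)
  9 -> 1111111110 (10 bits)
  12 -> 1111111111110 (13 bits)
  8 -> 111111110 (9 bits)
Total length = 3 + 10 + 13 + 9 = 35 bits.

Unary([2, 9, 12, 8]) = 11011111111101111111111110111111110 (35 bits)


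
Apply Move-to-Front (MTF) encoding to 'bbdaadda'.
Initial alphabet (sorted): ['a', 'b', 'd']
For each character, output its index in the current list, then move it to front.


MTF encoding:
'b': index 1 in ['a', 'b', 'd'] -> ['b', 'a', 'd']
'b': index 0 in ['b', 'a', 'd'] -> ['b', 'a', 'd']
'd': index 2 in ['b', 'a', 'd'] -> ['d', 'b', 'a']
'a': index 2 in ['d', 'b', 'a'] -> ['a', 'd', 'b']
'a': index 0 in ['a', 'd', 'b'] -> ['a', 'd', 'b']
'd': index 1 in ['a', 'd', 'b'] -> ['d', 'a', 'b']
'd': index 0 in ['d', 'a', 'b'] -> ['d', 'a', 'b']
'a': index 1 in ['d', 'a', 'b'] -> ['a', 'd', 'b']


Output: [1, 0, 2, 2, 0, 1, 0, 1]


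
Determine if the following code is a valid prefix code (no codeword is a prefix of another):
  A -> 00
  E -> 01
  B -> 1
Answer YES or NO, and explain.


Checking each pair (does one codeword prefix another?):
  A='00' vs E='01': no prefix
  A='00' vs B='1': no prefix
  E='01' vs A='00': no prefix
  E='01' vs B='1': no prefix
  B='1' vs A='00': no prefix
  B='1' vs E='01': no prefix
No violation found over all pairs.

YES -- this is a valid prefix code. No codeword is a prefix of any other codeword.


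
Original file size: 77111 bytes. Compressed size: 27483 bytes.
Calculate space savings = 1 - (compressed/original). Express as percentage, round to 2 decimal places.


ratio = compressed/original = 27483/77111 = 0.356408
savings = 1 - ratio = 1 - 0.356408 = 0.643592
as a percentage: 0.643592 * 100 = 64.36%

Space savings = 1 - 27483/77111 = 64.36%


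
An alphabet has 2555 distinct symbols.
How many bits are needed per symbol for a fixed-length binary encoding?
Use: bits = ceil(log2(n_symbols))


log2(2555) = 11.3191
Bracket: 2^11 = 2048 < 2555 <= 2^12 = 4096
So ceil(log2(2555)) = 12

bits = ceil(log2(2555)) = ceil(11.3191) = 12 bits


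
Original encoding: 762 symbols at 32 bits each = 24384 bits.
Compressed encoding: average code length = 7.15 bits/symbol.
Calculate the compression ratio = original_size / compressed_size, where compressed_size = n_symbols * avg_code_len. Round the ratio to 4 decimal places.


original_size = n_symbols * orig_bits = 762 * 32 = 24384 bits
compressed_size = n_symbols * avg_code_len = 762 * 7.15 = 5448.3 bits
ratio = original_size / compressed_size = 24384 / 5448.3 = 4.4755

Compression ratio = 4.4755


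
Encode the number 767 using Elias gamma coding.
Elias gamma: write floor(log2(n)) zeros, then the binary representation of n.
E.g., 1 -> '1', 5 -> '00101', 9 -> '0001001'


num_bits = floor(log2(767)) + 1 = 10
leading_zeros = num_bits - 1 = 9
binary(767) = 1011111111

Elias gamma(767) = '000000000' + '1011111111' = 0000000001011111111 (19 bits)


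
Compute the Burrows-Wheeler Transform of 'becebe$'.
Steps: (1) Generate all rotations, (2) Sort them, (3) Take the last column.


Rotations (sorted):
  0: $becebe -> last char: e
  1: be$bece -> last char: e
  2: becebe$ -> last char: $
  3: cebe$be -> last char: e
  4: e$beceb -> last char: b
  5: ebe$bec -> last char: c
  6: ecebe$b -> last char: b


BWT = ee$ebcb


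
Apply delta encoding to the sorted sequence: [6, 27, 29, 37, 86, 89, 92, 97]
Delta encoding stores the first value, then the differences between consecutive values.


First value: 6
Deltas:
  27 - 6 = 21
  29 - 27 = 2
  37 - 29 = 8
  86 - 37 = 49
  89 - 86 = 3
  92 - 89 = 3
  97 - 92 = 5


Delta encoded: [6, 21, 2, 8, 49, 3, 3, 5]


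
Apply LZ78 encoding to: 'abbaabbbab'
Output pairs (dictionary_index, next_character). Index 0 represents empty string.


LZ78 encoding steps:
Dictionary: {0: ''}
Step 1: w='' (idx 0), next='a' -> output (0, 'a'), add 'a' as idx 1
Step 2: w='' (idx 0), next='b' -> output (0, 'b'), add 'b' as idx 2
Step 3: w='b' (idx 2), next='a' -> output (2, 'a'), add 'ba' as idx 3
Step 4: w='a' (idx 1), next='b' -> output (1, 'b'), add 'ab' as idx 4
Step 5: w='b' (idx 2), next='b' -> output (2, 'b'), add 'bb' as idx 5
Step 6: w='ab' (idx 4), end of input -> output (4, '')


Encoded: [(0, 'a'), (0, 'b'), (2, 'a'), (1, 'b'), (2, 'b'), (4, '')]


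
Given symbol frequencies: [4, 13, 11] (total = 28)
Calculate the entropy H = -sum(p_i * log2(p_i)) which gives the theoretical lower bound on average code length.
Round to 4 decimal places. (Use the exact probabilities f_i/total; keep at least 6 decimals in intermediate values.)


Per-symbol terms -p_i * log2(p_i) with p_i = f_i/28:
  p = 4/28 = 0.142857: log2(p) = -2.807355, -p*log2(p) = 0.401051
  p = 13/28 = 0.464286: log2(p) = -1.106915, -p*log2(p) = 0.513925
  p = 11/28 = 0.392857: log2(p) = -1.347923, -p*log2(p) = 0.529541
H = 0.401051 + 0.513925 + 0.529541 = 1.444517

H = 1.4445 bits/symbol


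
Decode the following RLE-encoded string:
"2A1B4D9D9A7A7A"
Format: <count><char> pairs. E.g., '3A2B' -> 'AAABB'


Expanding each <count><char> pair:
  2A -> 'AA'
  1B -> 'B'
  4D -> 'DDDD'
  9D -> 'DDDDDDDDD'
  9A -> 'AAAAAAAAA'
  7A -> 'AAAAAAA'
  7A -> 'AAAAAAA'

Decoded = AABDDDDDDDDDDDDDAAAAAAAAAAAAAAAAAAAAAAA


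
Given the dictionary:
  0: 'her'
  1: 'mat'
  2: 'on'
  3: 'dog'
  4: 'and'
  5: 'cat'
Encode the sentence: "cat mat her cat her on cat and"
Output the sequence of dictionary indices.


Look up each word in the dictionary:
  'cat' -> 5
  'mat' -> 1
  'her' -> 0
  'cat' -> 5
  'her' -> 0
  'on' -> 2
  'cat' -> 5
  'and' -> 4

Encoded: [5, 1, 0, 5, 0, 2, 5, 4]


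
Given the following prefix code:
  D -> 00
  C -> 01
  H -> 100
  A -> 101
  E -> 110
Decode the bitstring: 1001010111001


Decoding step by step:
Bits 100 -> H
Bits 101 -> A
Bits 01 -> C
Bits 110 -> E
Bits 01 -> C


Decoded message: HACEC


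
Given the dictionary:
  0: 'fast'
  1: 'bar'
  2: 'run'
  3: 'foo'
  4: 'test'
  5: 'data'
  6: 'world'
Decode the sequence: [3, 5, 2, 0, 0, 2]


Look up each index in the dictionary:
  3 -> 'foo'
  5 -> 'data'
  2 -> 'run'
  0 -> 'fast'
  0 -> 'fast'
  2 -> 'run'

Decoded: "foo data run fast fast run"
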